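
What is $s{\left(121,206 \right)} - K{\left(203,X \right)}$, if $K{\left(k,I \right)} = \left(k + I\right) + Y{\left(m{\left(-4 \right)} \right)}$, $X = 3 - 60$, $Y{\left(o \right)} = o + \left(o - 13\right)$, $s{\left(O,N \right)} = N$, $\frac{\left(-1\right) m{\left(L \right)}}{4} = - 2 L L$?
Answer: $-183$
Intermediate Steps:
$m{\left(L \right)} = 8 L^{2}$ ($m{\left(L \right)} = - 4 - 2 L L = - 4 \left(- 2 L^{2}\right) = 8 L^{2}$)
$Y{\left(o \right)} = -13 + 2 o$ ($Y{\left(o \right)} = o + \left(-13 + o\right) = -13 + 2 o$)
$X = -57$ ($X = 3 - 60 = -57$)
$K{\left(k,I \right)} = 243 + I + k$ ($K{\left(k,I \right)} = \left(k + I\right) - \left(13 - 2 \cdot 8 \left(-4\right)^{2}\right) = \left(I + k\right) - \left(13 - 2 \cdot 8 \cdot 16\right) = \left(I + k\right) + \left(-13 + 2 \cdot 128\right) = \left(I + k\right) + \left(-13 + 256\right) = \left(I + k\right) + 243 = 243 + I + k$)
$s{\left(121,206 \right)} - K{\left(203,X \right)} = 206 - \left(243 - 57 + 203\right) = 206 - 389 = -183$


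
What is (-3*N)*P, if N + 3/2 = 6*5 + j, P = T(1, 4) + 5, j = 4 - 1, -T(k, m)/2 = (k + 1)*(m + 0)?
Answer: 2079/2 ≈ 1039.5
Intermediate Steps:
T(k, m) = -2*m*(1 + k) (T(k, m) = -2*(k + 1)*(m + 0) = -2*(1 + k)*m = -2*m*(1 + k))
j = 3
P = -11 (P = -2*4*(1 + 1) + 5 = -2*4*2 + 5 = -16 + 5 = -11)
N = 63/2 (N = -3/2 + (6*5 + 3) = -3/2 + (30 + 3) = -3/2 + 33 = 63/2 ≈ 31.500)
(-3*N)*P = -3*63/2*(-11) = -189/2*(-11) = 2079/2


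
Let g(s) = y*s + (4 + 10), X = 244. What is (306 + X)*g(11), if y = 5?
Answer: 37950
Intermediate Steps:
g(s) = 14 + 5*s (g(s) = 5*s + (4 + 10) = 5*s + 14 = 14 + 5*s)
(306 + X)*g(11) = (306 + 244)*(14 + 5*11) = 550*(14 + 55) = 550*69 = 37950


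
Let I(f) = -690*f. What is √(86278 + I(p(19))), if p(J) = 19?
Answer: 4*√4573 ≈ 270.50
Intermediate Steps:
√(86278 + I(p(19))) = √(86278 - 690*19) = √(86278 - 13110) = √73168 = 4*√4573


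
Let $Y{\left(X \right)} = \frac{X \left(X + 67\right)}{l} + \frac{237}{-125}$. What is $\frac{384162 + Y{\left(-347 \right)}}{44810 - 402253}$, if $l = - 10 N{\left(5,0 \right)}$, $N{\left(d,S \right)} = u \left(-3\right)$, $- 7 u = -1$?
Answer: $- \frac{152561539}{134041125} \approx -1.1382$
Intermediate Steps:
$u = \frac{1}{7}$ ($u = \left(- \frac{1}{7}\right) \left(-1\right) = \frac{1}{7} \approx 0.14286$)
$N{\left(d,S \right)} = - \frac{3}{7}$ ($N{\left(d,S \right)} = \frac{1}{7} \left(-3\right) = - \frac{3}{7}$)
$l = \frac{30}{7}$ ($l = \left(-10\right) \left(- \frac{3}{7}\right) = \frac{30}{7} \approx 4.2857$)
$Y{\left(X \right)} = - \frac{237}{125} + \frac{7 X \left(67 + X\right)}{30}$ ($Y{\left(X \right)} = \frac{X \left(X + 67\right)}{\frac{30}{7}} + \frac{237}{-125} = X \left(67 + X\right) \frac{7}{30} + 237 \left(- \frac{1}{125}\right) = \frac{7 X \left(67 + X\right)}{30} - \frac{237}{125} = - \frac{237}{125} + \frac{7 X \left(67 + X\right)}{30}$)
$\frac{384162 + Y{\left(-347 \right)}}{44810 - 402253} = \frac{384162 + \left(- \frac{237}{125} + \frac{7 \left(-347\right)^{2}}{30} + \frac{469}{30} \left(-347\right)\right)}{44810 - 402253} = \frac{384162 - - \frac{8500789}{375}}{-357443} = \left(384162 - - \frac{8500789}{375}\right) \left(- \frac{1}{357443}\right) = \left(384162 + \frac{8500789}{375}\right) \left(- \frac{1}{357443}\right) = \frac{152561539}{375} \left(- \frac{1}{357443}\right) = - \frac{152561539}{134041125}$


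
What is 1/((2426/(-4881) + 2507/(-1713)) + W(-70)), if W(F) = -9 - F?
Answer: 2787051/164545976 ≈ 0.016938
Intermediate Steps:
1/((2426/(-4881) + 2507/(-1713)) + W(-70)) = 1/((2426/(-4881) + 2507/(-1713)) + (-9 - 1*(-70))) = 1/((2426*(-1/4881) + 2507*(-1/1713)) + (-9 + 70)) = 1/((-2426/4881 - 2507/1713) + 61) = 1/(-5464135/2787051 + 61) = 1/(164545976/2787051) = 2787051/164545976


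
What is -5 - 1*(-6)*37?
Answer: 217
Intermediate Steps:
-5 - 1*(-6)*37 = -5 + 6*37 = -5 + 222 = 217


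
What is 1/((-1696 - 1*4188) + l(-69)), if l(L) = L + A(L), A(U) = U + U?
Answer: -1/6091 ≈ -0.00016418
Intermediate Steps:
A(U) = 2*U
l(L) = 3*L (l(L) = L + 2*L = 3*L)
1/((-1696 - 1*4188) + l(-69)) = 1/((-1696 - 1*4188) + 3*(-69)) = 1/((-1696 - 4188) - 207) = 1/(-5884 - 207) = 1/(-6091) = -1/6091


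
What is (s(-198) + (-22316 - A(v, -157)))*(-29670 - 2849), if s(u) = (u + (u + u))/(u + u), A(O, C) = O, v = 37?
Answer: 1453696857/2 ≈ 7.2685e+8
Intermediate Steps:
s(u) = 3/2 (s(u) = (u + 2*u)/((2*u)) = (3*u)*(1/(2*u)) = 3/2)
(s(-198) + (-22316 - A(v, -157)))*(-29670 - 2849) = (3/2 + (-22316 - 1*37))*(-29670 - 2849) = (3/2 + (-22316 - 37))*(-32519) = (3/2 - 22353)*(-32519) = -44703/2*(-32519) = 1453696857/2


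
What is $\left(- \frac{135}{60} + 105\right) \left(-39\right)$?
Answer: $- \frac{16029}{4} \approx -4007.3$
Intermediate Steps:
$\left(- \frac{135}{60} + 105\right) \left(-39\right) = \left(\left(-135\right) \frac{1}{60} + 105\right) \left(-39\right) = \left(- \frac{9}{4} + 105\right) \left(-39\right) = \frac{411}{4} \left(-39\right) = - \frac{16029}{4}$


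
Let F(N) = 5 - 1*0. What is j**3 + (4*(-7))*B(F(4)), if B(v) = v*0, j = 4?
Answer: 64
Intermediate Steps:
F(N) = 5 (F(N) = 5 + 0 = 5)
B(v) = 0
j**3 + (4*(-7))*B(F(4)) = 4**3 + (4*(-7))*0 = 64 - 28*0 = 64 + 0 = 64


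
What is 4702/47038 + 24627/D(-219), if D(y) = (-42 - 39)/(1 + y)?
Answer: 42088772155/635013 ≈ 66280.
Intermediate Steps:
D(y) = -81/(1 + y)
4702/47038 + 24627/D(-219) = 4702/47038 + 24627/((-81/(1 - 219))) = 4702*(1/47038) + 24627/((-81/(-218))) = 2351/23519 + 24627/((-81*(-1/218))) = 2351/23519 + 24627/(81/218) = 2351/23519 + 24627*(218/81) = 2351/23519 + 1789562/27 = 42088772155/635013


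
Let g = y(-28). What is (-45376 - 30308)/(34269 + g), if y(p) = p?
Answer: -75684/34241 ≈ -2.2103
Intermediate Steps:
g = -28
(-45376 - 30308)/(34269 + g) = (-45376 - 30308)/(34269 - 28) = -75684/34241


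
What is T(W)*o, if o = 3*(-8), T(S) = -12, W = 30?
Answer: 288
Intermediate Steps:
o = -24
T(W)*o = -12*(-24) = 288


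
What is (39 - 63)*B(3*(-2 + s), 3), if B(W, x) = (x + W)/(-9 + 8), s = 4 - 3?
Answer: 0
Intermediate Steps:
s = 1
B(W, x) = -W - x (B(W, x) = (W + x)/(-1) = (W + x)*(-1) = -W - x)
(39 - 63)*B(3*(-2 + s), 3) = (39 - 63)*(-3*(-2 + 1) - 1*3) = -24*(-3*(-1) - 3) = -24*(-1*(-3) - 3) = -24*(3 - 3) = -24*0 = 0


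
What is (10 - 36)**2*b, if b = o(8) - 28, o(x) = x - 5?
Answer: -16900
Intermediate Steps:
o(x) = -5 + x
b = -25 (b = (-5 + 8) - 28 = 3 - 28 = -25)
(10 - 36)**2*b = (10 - 36)**2*(-25) = (-26)**2*(-25) = 676*(-25) = -16900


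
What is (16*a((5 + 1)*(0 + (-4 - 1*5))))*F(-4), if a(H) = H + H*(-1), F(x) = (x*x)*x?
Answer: 0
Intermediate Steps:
F(x) = x³ (F(x) = x²*x = x³)
a(H) = 0 (a(H) = H - H = 0)
(16*a((5 + 1)*(0 + (-4 - 1*5))))*F(-4) = (16*0)*(-4)³ = 0*(-64) = 0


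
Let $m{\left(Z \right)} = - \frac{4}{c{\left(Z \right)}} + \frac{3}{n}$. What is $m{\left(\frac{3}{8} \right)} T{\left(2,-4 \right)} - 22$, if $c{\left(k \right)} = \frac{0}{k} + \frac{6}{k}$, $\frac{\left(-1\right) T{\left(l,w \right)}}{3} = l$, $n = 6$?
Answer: $- \frac{47}{2} \approx -23.5$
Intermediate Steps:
$T{\left(l,w \right)} = - 3 l$
$c{\left(k \right)} = \frac{6}{k}$ ($c{\left(k \right)} = 0 + \frac{6}{k} = \frac{6}{k}$)
$m{\left(Z \right)} = \frac{1}{2} - \frac{2 Z}{3}$ ($m{\left(Z \right)} = - \frac{4}{6 \frac{1}{Z}} + \frac{3}{6} = - 4 \frac{Z}{6} + 3 \cdot \frac{1}{6} = - \frac{2 Z}{3} + \frac{1}{2} = \frac{1}{2} - \frac{2 Z}{3}$)
$m{\left(\frac{3}{8} \right)} T{\left(2,-4 \right)} - 22 = \left(\frac{1}{2} - \frac{2 \cdot \frac{3}{8}}{3}\right) \left(\left(-3\right) 2\right) - 22 = \left(\frac{1}{2} - \frac{2 \cdot 3 \cdot \frac{1}{8}}{3}\right) \left(-6\right) - 22 = \left(\frac{1}{2} - \frac{1}{4}\right) \left(-6\right) - 22 = \frac{1}{4} \left(-6\right) - 22 = - \frac{3}{2} - 22 = - \frac{47}{2}$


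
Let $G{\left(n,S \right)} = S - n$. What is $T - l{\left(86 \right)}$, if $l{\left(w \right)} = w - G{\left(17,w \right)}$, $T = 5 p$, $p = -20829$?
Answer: $-104162$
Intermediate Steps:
$T = -104145$ ($T = 5 \left(-20829\right) = -104145$)
$l{\left(w \right)} = 17$ ($l{\left(w \right)} = w - \left(w - 17\right) = w - \left(-17 + w\right) = 17$)
$T - l{\left(86 \right)} = -104145 - 17 = -104162$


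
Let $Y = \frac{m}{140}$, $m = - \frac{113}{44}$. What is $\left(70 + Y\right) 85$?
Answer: $\frac{7328479}{1232} \approx 5948.4$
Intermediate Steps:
$m = - \frac{113}{44}$ ($m = \left(-113\right) \frac{1}{44} = - \frac{113}{44} \approx -2.5682$)
$Y = - \frac{113}{6160}$ ($Y = - \frac{113}{44 \cdot 140} = \left(- \frac{113}{44}\right) \frac{1}{140} = - \frac{113}{6160} \approx -0.018344$)
$\left(70 + Y\right) 85 = \left(70 - \frac{113}{6160}\right) 85 = \frac{431087}{6160} \cdot 85 = \frac{7328479}{1232}$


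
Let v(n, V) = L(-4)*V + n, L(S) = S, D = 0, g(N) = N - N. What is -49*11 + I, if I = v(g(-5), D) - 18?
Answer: -557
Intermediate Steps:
g(N) = 0
v(n, V) = n - 4*V (v(n, V) = -4*V + n = n - 4*V)
I = -18 (I = (0 - 4*0) - 18 = (0 + 0) - 18 = 0 - 18 = -18)
-49*11 + I = -49*11 - 18 = -539 - 18 = -557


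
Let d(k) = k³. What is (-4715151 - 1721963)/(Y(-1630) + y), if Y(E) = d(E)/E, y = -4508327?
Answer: 6437114/1851427 ≈ 3.4768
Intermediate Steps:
Y(E) = E² (Y(E) = E³/E = E²)
(-4715151 - 1721963)/(Y(-1630) + y) = (-4715151 - 1721963)/((-1630)² - 4508327) = -6437114/(2656900 - 4508327) = -6437114/(-1851427) = -6437114*(-1/1851427) = 6437114/1851427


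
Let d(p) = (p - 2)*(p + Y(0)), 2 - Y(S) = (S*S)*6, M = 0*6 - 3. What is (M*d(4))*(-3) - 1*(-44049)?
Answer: 44157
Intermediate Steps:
M = -3 (M = 0 - 3 = -3)
Y(S) = 2 - 6*S**2 (Y(S) = 2 - S*S*6 = 2 - S**2*6 = 2 - 6*S**2)
d(p) = (-2 + p)*(2 + p) (d(p) = (p - 2)*(p + (2 - 6*0**2)) = (-2 + p)*(p + (2 - 6*0)) = (-2 + p)*(p + (2 + 0)) = (-2 + p)*(p + 2) = (-2 + p)*(2 + p))
(M*d(4))*(-3) - 1*(-44049) = -3*(-4 + 4**2)*(-3) - 1*(-44049) = -3*(-4 + 16)*(-3) + 44049 = -3*12*(-3) + 44049 = -36*(-3) + 44049 = 108 + 44049 = 44157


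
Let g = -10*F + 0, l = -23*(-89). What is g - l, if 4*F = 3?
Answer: -4109/2 ≈ -2054.5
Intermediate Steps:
l = 2047
F = ¾ (F = (¼)*3 = ¾ ≈ 0.75000)
g = -15/2 (g = -10*¾ + 0 = -15/2 + 0 = -15/2 ≈ -7.5000)
g - l = -15/2 - 1*2047 = -15/2 - 2047 = -4109/2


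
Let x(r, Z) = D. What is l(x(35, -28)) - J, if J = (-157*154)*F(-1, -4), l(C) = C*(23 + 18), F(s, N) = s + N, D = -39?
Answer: -122489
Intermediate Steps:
x(r, Z) = -39
F(s, N) = N + s
l(C) = 41*C (l(C) = C*41 = 41*C)
J = 120890 (J = (-157*154)*(-4 - 1) = -24178*(-5) = 120890)
l(x(35, -28)) - J = 41*(-39) - 1*120890 = -1599 - 120890 = -122489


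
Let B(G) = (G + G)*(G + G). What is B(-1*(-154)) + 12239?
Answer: 107103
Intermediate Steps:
B(G) = 4*G**2 (B(G) = (2*G)*(2*G) = 4*G**2)
B(-1*(-154)) + 12239 = 4*(-1*(-154))**2 + 12239 = 4*154**2 + 12239 = 4*23716 + 12239 = 94864 + 12239 = 107103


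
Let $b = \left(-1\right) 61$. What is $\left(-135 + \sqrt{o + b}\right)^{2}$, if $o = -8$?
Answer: $\left(135 - i \sqrt{69}\right)^{2} \approx 18156.0 - 2242.8 i$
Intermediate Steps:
$b = -61$
$\left(-135 + \sqrt{o + b}\right)^{2} = \left(-135 + \sqrt{-8 - 61}\right)^{2} = \left(-135 + \sqrt{-69}\right)^{2} = \left(-135 + i \sqrt{69}\right)^{2}$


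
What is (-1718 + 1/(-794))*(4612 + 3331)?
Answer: -10834990699/794 ≈ -1.3646e+7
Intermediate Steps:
(-1718 + 1/(-794))*(4612 + 3331) = (-1718 - 1/794)*7943 = -1364093/794*7943 = -10834990699/794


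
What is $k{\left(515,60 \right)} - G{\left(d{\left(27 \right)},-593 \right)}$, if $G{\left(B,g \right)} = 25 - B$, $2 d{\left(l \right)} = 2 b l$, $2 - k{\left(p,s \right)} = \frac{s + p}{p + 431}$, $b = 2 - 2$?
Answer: $- \frac{22333}{946} \approx -23.608$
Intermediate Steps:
$b = 0$
$k{\left(p,s \right)} = 2 - \frac{p + s}{431 + p}$ ($k{\left(p,s \right)} = 2 - \frac{s + p}{p + 431} = 2 - \frac{p + s}{431 + p}$)
$d{\left(l \right)} = 0$ ($d{\left(l \right)} = \frac{2 \cdot 0 l}{2} = \frac{0 l}{2} = \frac{1}{2} \cdot 0 = 0$)
$k{\left(515,60 \right)} - G{\left(d{\left(27 \right)},-593 \right)} = \frac{862 + 515 - 60}{431 + 515} - \left(25 - 0\right) = \frac{862 + 515 - 60}{946} - \left(25 + 0\right) = \frac{1}{946} \cdot 1317 - 25 = \frac{1317}{946} - 25 = - \frac{22333}{946}$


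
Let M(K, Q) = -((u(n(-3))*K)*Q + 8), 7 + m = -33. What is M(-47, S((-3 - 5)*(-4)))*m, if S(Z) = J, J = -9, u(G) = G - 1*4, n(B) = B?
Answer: -118120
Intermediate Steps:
m = -40 (m = -7 - 33 = -40)
u(G) = -4 + G (u(G) = G - 4 = -4 + G)
S(Z) = -9
M(K, Q) = -8 + 7*K*Q (M(K, Q) = -(((-4 - 3)*K)*Q + 8) = -((-7*K)*Q + 8) = -(-7*K*Q + 8) = -(8 - 7*K*Q) = -8 + 7*K*Q)
M(-47, S((-3 - 5)*(-4)))*m = (-8 + 7*(-47)*(-9))*(-40) = (-8 + 2961)*(-40) = 2953*(-40) = -118120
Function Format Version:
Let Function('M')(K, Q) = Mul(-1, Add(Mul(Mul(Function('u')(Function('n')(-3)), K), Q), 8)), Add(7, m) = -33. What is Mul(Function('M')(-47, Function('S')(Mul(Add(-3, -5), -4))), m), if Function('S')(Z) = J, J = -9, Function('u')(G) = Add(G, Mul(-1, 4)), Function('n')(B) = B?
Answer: -118120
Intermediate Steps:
m = -40 (m = Add(-7, -33) = -40)
Function('u')(G) = Add(-4, G) (Function('u')(G) = Add(G, -4) = Add(-4, G))
Function('S')(Z) = -9
Function('M')(K, Q) = Add(-8, Mul(7, K, Q)) (Function('M')(K, Q) = Mul(-1, Add(Mul(Mul(Add(-4, -3), K), Q), 8)) = Mul(-1, Add(Mul(Mul(-7, K), Q), 8)) = Mul(-1, Add(Mul(-7, K, Q), 8)) = Mul(-1, Add(8, Mul(-7, K, Q))) = Add(-8, Mul(7, K, Q)))
Mul(Function('M')(-47, Function('S')(Mul(Add(-3, -5), -4))), m) = Mul(Add(-8, Mul(7, -47, -9)), -40) = Mul(Add(-8, 2961), -40) = Mul(2953, -40) = -118120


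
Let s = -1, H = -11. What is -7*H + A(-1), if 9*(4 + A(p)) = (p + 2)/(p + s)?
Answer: 1313/18 ≈ 72.944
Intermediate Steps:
A(p) = -4 + (2 + p)/(9*(-1 + p)) (A(p) = -4 + ((p + 2)/(p - 1))/9 = -4 + ((2 + p)/(-1 + p))/9 = -4 + (2 + p)/(9*(-1 + p)))
-7*H + A(-1) = -7*(-11) + (38 - 35*(-1))/(9*(-1 - 1)) = 77 + (⅑)*(38 + 35)/(-2) = 77 + (⅑)*(-½)*73 = 77 - 73/18 = 1313/18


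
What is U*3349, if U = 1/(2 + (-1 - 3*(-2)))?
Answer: 3349/7 ≈ 478.43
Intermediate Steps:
U = ⅐ (U = 1/(2 + (-1 + 6)) = 1/(2 + 5) = 1/7 = ⅐ ≈ 0.14286)
U*3349 = (⅐)*3349 = 3349/7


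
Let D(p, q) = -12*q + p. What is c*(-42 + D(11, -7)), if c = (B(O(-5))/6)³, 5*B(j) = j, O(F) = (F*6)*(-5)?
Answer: 6625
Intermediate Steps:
O(F) = -30*F (O(F) = (6*F)*(-5) = -30*F)
D(p, q) = p - 12*q
B(j) = j/5
c = 125 (c = (((-30*(-5))/5)/6)³ = (((⅕)*150)*(⅙))³ = (30*(⅙))³ = 5³ = 125)
c*(-42 + D(11, -7)) = 125*(-42 + (11 - 12*(-7))) = 125*(-42 + (11 + 84)) = 125*(-42 + 95) = 125*53 = 6625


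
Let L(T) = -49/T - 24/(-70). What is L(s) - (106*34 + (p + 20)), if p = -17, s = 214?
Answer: -27015577/7490 ≈ -3606.9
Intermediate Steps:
L(T) = 12/35 - 49/T (L(T) = -49/T - 24*(-1/70) = -49/T + 12/35 = 12/35 - 49/T)
L(s) - (106*34 + (p + 20)) = (12/35 - 49/214) - (106*34 + (-17 + 20)) = (12/35 - 49*1/214) - (3604 + 3) = (12/35 - 49/214) - 1*3607 = 853/7490 - 3607 = -27015577/7490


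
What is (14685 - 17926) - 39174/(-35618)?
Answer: -57699382/17809 ≈ -3239.9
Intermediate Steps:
(14685 - 17926) - 39174/(-35618) = -3241 - 39174*(-1)/35618 = -3241 - 1*(-19587/17809) = -3241 + 19587/17809 = -57699382/17809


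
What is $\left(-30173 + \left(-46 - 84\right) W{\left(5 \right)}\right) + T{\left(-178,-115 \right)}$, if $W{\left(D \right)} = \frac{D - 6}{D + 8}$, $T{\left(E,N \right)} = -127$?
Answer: $-30290$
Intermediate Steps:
$W{\left(D \right)} = \frac{-6 + D}{8 + D}$
$\left(-30173 + \left(-46 - 84\right) W{\left(5 \right)}\right) + T{\left(-178,-115 \right)} = \left(-30173 + \left(-46 - 84\right) \frac{-6 + 5}{8 + 5}\right) - 127 = \left(-30173 - 130 \cdot \frac{1}{13} \left(-1\right)\right) - 127 = \left(-30173 - -10\right) - 127 = \left(-30173 + 10\right) - 127 = -30163 - 127 = -30290$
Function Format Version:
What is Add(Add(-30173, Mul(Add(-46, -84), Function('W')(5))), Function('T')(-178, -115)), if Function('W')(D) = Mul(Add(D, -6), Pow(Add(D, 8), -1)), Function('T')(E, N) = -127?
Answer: -30290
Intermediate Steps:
Function('W')(D) = Mul(Pow(Add(8, D), -1), Add(-6, D)) (Function('W')(D) = Mul(Add(-6, D), Pow(Add(8, D), -1)) = Mul(Pow(Add(8, D), -1), Add(-6, D)))
Add(Add(-30173, Mul(Add(-46, -84), Function('W')(5))), Function('T')(-178, -115)) = Add(Add(-30173, Mul(Add(-46, -84), Mul(Pow(Add(8, 5), -1), Add(-6, 5)))), -127) = Add(Add(-30173, Mul(-130, Mul(Pow(13, -1), -1))), -127) = Add(Add(-30173, Mul(-130, Mul(Rational(1, 13), -1))), -127) = Add(Add(-30173, Mul(-130, Rational(-1, 13))), -127) = Add(Add(-30173, 10), -127) = Add(-30163, -127) = -30290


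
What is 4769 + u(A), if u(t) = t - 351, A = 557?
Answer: 4975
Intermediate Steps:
u(t) = -351 + t
4769 + u(A) = 4769 + (-351 + 557) = 4769 + 206 = 4975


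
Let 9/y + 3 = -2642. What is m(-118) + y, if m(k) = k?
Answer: -312119/2645 ≈ -118.00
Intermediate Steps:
y = -9/2645 (y = 9/(-3 - 2642) = 9/(-2645) = 9*(-1/2645) = -9/2645 ≈ -0.0034026)
m(-118) + y = -118 - 9/2645 = -312119/2645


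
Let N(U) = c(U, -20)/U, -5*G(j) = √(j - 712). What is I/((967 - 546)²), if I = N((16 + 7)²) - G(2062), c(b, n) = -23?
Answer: -1/4076543 + 3*√6/177241 ≈ 4.1215e-5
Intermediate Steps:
G(j) = -√(-712 + j)/5 (G(j) = -√(j - 712)/5 = -√(-712 + j)/5)
N(U) = -23/U
I = -1/23 + 3*√6 (I = -23/(16 + 7)² - (-1)*√(-712 + 2062)/5 = -23/(23²) - (-1)*√1350/5 = -23/529 - (-1)*15*√6/5 = -23*1/529 - (-3)*√6 = -1/23 + 3*√6 ≈ 7.3050)
I/((967 - 546)²) = (-1/23 + 3*√6)/((967 - 546)²) = (-1/23 + 3*√6)/(421²) = (-1/23 + 3*√6)/177241 = (-1/23 + 3*√6)*(1/177241) = -1/4076543 + 3*√6/177241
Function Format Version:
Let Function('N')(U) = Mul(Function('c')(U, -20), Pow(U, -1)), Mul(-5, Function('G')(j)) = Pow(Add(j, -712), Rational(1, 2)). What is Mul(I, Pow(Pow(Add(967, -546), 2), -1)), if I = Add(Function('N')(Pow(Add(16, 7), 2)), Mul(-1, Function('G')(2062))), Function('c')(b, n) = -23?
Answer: Add(Rational(-1, 4076543), Mul(Rational(3, 177241), Pow(6, Rational(1, 2)))) ≈ 4.1215e-5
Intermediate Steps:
Function('G')(j) = Mul(Rational(-1, 5), Pow(Add(-712, j), Rational(1, 2))) (Function('G')(j) = Mul(Rational(-1, 5), Pow(Add(j, -712), Rational(1, 2))) = Mul(Rational(-1, 5), Pow(Add(-712, j), Rational(1, 2))))
Function('N')(U) = Mul(-23, Pow(U, -1))
I = Add(Rational(-1, 23), Mul(3, Pow(6, Rational(1, 2)))) (I = Add(Mul(-23, Pow(Pow(Add(16, 7), 2), -1)), Mul(-1, Mul(Rational(-1, 5), Pow(Add(-712, 2062), Rational(1, 2))))) = Add(Mul(-23, Pow(Pow(23, 2), -1)), Mul(-1, Mul(Rational(-1, 5), Pow(1350, Rational(1, 2))))) = Add(Mul(-23, Pow(529, -1)), Mul(-1, Mul(Rational(-1, 5), Mul(15, Pow(6, Rational(1, 2)))))) = Add(Mul(-23, Rational(1, 529)), Mul(-1, Mul(-3, Pow(6, Rational(1, 2))))) = Add(Rational(-1, 23), Mul(3, Pow(6, Rational(1, 2)))) ≈ 7.3050)
Mul(I, Pow(Pow(Add(967, -546), 2), -1)) = Mul(Add(Rational(-1, 23), Mul(3, Pow(6, Rational(1, 2)))), Pow(Pow(Add(967, -546), 2), -1)) = Mul(Add(Rational(-1, 23), Mul(3, Pow(6, Rational(1, 2)))), Pow(Pow(421, 2), -1)) = Mul(Add(Rational(-1, 23), Mul(3, Pow(6, Rational(1, 2)))), Pow(177241, -1)) = Mul(Add(Rational(-1, 23), Mul(3, Pow(6, Rational(1, 2)))), Rational(1, 177241)) = Add(Rational(-1, 4076543), Mul(Rational(3, 177241), Pow(6, Rational(1, 2))))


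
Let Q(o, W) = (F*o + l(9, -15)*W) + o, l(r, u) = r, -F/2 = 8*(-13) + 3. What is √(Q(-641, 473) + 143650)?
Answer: 6*√494 ≈ 133.36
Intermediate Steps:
F = 202 (F = -2*(8*(-13) + 3) = -2*(-104 + 3) = -2*(-101) = 202)
Q(o, W) = 9*W + 203*o (Q(o, W) = (202*o + 9*W) + o = (9*W + 202*o) + o = 9*W + 203*o)
√(Q(-641, 473) + 143650) = √((9*473 + 203*(-641)) + 143650) = √((4257 - 130123) + 143650) = √(-125866 + 143650) = √17784 = 6*√494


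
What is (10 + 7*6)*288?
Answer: 14976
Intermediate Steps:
(10 + 7*6)*288 = (10 + 42)*288 = 52*288 = 14976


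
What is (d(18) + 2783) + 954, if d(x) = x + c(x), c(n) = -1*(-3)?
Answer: 3758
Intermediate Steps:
c(n) = 3
d(x) = 3 + x (d(x) = x + 3 = 3 + x)
(d(18) + 2783) + 954 = ((3 + 18) + 2783) + 954 = (21 + 2783) + 954 = 2804 + 954 = 3758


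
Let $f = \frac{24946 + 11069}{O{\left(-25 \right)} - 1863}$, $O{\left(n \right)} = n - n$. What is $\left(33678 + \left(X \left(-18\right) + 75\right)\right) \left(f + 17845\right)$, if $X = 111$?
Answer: $\frac{117173197900}{207} \approx 5.6605 \cdot 10^{8}$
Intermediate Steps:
$O{\left(n \right)} = 0$
$f = - \frac{12005}{621}$ ($f = \frac{24946 + 11069}{0 - 1863} = \frac{36015}{-1863} = 36015 \left(- \frac{1}{1863}\right) = - \frac{12005}{621} \approx -19.332$)
$\left(33678 + \left(X \left(-18\right) + 75\right)\right) \left(f + 17845\right) = \left(33678 + \left(111 \left(-18\right) + 75\right)\right) \left(- \frac{12005}{621} + 17845\right) = \left(33678 + \left(-1998 + 75\right)\right) \frac{11069740}{621} = \left(33678 - 1923\right) \frac{11069740}{621} = 31755 \cdot \frac{11069740}{621} = \frac{117173197900}{207}$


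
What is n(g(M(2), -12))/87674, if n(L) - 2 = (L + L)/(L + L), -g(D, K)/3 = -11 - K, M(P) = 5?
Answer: 3/87674 ≈ 3.4218e-5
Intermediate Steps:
g(D, K) = 33 + 3*K (g(D, K) = -3*(-11 - K) = 33 + 3*K)
n(L) = 3 (n(L) = 2 + (L + L)/(L + L) = 2 + (2*L)/((2*L)) = 2 + (2*L)*(1/(2*L)) = 2 + 1 = 3)
n(g(M(2), -12))/87674 = 3/87674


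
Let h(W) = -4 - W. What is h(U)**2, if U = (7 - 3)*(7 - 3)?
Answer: 400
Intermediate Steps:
U = 16 (U = 4*4 = 16)
h(U)**2 = (-4 - 1*16)**2 = (-4 - 16)**2 = (-20)**2 = 400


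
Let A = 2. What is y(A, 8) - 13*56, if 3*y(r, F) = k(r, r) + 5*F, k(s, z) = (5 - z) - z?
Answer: -2143/3 ≈ -714.33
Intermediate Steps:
k(s, z) = 5 - 2*z
y(r, F) = 5/3 - 2*r/3 + 5*F/3 (y(r, F) = ((5 - 2*r) + 5*F)/3 = (5 - 2*r + 5*F)/3 = 5/3 - 2*r/3 + 5*F/3)
y(A, 8) - 13*56 = (5/3 - ⅔*2 + (5/3)*8) - 13*56 = (5/3 - 4/3 + 40/3) - 728 = 41/3 - 728 = -2143/3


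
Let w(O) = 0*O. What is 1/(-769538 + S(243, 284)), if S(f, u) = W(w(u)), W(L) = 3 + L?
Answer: -1/769535 ≈ -1.2995e-6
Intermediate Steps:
w(O) = 0
S(f, u) = 3 (S(f, u) = 3 + 0 = 3)
1/(-769538 + S(243, 284)) = 1/(-769538 + 3) = 1/(-769535) = -1/769535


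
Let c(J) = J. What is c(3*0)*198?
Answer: 0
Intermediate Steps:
c(3*0)*198 = (3*0)*198 = 0*198 = 0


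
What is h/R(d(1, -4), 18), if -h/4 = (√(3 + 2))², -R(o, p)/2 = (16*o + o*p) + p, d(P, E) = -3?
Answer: -5/42 ≈ -0.11905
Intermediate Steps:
R(o, p) = -32*o - 2*p - 2*o*p (R(o, p) = -2*((16*o + o*p) + p) = -2*(p + 16*o + o*p) = -32*o - 2*p - 2*o*p)
h = -20 (h = -4*(√(3 + 2))² = -4*(√5)² = -4*5 = -20)
h/R(d(1, -4), 18) = -20/(-32*(-3) - 2*18 - 2*(-3)*18) = -20/(96 - 36 + 108) = -20/168 = -20*1/168 = -5/42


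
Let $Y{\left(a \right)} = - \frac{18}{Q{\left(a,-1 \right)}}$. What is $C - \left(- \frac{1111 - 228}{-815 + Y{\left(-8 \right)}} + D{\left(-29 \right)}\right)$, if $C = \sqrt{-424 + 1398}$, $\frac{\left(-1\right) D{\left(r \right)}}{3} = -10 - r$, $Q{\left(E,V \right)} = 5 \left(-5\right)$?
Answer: $\frac{1138274}{20357} + \sqrt{974} \approx 87.125$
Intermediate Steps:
$Q{\left(E,V \right)} = -25$
$Y{\left(a \right)} = \frac{18}{25}$ ($Y{\left(a \right)} = - \frac{18}{-25} = \left(-18\right) \left(- \frac{1}{25}\right) = \frac{18}{25}$)
$D{\left(r \right)} = 30 + 3 r$ ($D{\left(r \right)} = - 3 \left(-10 - r\right) = 30 + 3 r$)
$C = \sqrt{974} \approx 31.209$
$C - \left(- \frac{1111 - 228}{-815 + Y{\left(-8 \right)}} + D{\left(-29 \right)}\right) = \sqrt{974} - \left(30 - 87 - \frac{1111 - 228}{-815 + \frac{18}{25}}\right) = \sqrt{974} + \left(\frac{883}{- \frac{20357}{25}} - \left(30 - 87\right)\right) = \sqrt{974} + \left(883 \left(- \frac{25}{20357}\right) - -57\right) = \sqrt{974} + \left(- \frac{22075}{20357} + 57\right) = \sqrt{974} + \frac{1138274}{20357} = \frac{1138274}{20357} + \sqrt{974}$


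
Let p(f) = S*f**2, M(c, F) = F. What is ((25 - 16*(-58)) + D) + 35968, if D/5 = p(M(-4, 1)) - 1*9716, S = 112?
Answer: -11099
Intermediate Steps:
p(f) = 112*f**2
D = -48020 (D = 5*(112*1**2 - 1*9716) = 5*(112*1 - 9716) = 5*(112 - 9716) = 5*(-9604) = -48020)
((25 - 16*(-58)) + D) + 35968 = ((25 - 16*(-58)) - 48020) + 35968 = ((25 + 928) - 48020) + 35968 = (953 - 48020) + 35968 = -47067 + 35968 = -11099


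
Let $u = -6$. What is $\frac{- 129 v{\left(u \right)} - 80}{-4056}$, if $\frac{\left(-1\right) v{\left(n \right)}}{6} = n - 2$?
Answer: $\frac{784}{507} \approx 1.5464$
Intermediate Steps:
$v{\left(n \right)} = 12 - 6 n$ ($v{\left(n \right)} = - 6 \left(n - 2\right) = - 6 \left(-2 + n\right) = 12 - 6 n$)
$\frac{- 129 v{\left(u \right)} - 80}{-4056} = \frac{- 129 \left(12 - -36\right) - 80}{-4056} = \left(- 129 \left(12 + 36\right) - 80\right) \left(- \frac{1}{4056}\right) = \left(\left(-129\right) 48 - 80\right) \left(- \frac{1}{4056}\right) = \left(-6192 - 80\right) \left(- \frac{1}{4056}\right) = \left(-6272\right) \left(- \frac{1}{4056}\right) = \frac{784}{507}$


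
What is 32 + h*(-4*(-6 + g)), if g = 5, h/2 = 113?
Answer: 936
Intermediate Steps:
h = 226 (h = 2*113 = 226)
32 + h*(-4*(-6 + g)) = 32 + 226*(-4*(-6 + 5)) = 32 + 226*(-4*(-1)) = 32 + 226*4 = 32 + 904 = 936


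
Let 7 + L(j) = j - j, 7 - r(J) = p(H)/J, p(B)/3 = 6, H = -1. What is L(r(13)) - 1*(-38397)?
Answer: 38390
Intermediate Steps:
p(B) = 18 (p(B) = 3*6 = 18)
r(J) = 7 - 18/J
L(j) = -7 (L(j) = -7 + (j - j) = -7 + 0 = -7)
L(r(13)) - 1*(-38397) = -7 - 1*(-38397) = -7 + 38397 = 38390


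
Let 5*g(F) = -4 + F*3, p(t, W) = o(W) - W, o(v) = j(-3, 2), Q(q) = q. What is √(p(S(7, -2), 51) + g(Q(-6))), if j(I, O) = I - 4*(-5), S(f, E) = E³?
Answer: 8*I*√15/5 ≈ 6.1968*I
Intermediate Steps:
j(I, O) = 20 + I (j(I, O) = I + 20 = 20 + I)
o(v) = 17 (o(v) = 20 - 3 = 17)
p(t, W) = 17 - W
g(F) = -⅘ + 3*F/5 (g(F) = (-4 + F*3)/5 = (-4 + 3*F)/5 = -⅘ + 3*F/5)
√(p(S(7, -2), 51) + g(Q(-6))) = √((17 - 1*51) + (-⅘ + (⅗)*(-6))) = √((17 - 51) + (-⅘ - 18/5)) = √(-34 - 22/5) = √(-192/5) = 8*I*√15/5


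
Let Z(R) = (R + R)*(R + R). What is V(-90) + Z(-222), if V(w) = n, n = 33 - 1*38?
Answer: 197131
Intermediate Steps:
n = -5 (n = 33 - 38 = -5)
Z(R) = 4*R**2 (Z(R) = (2*R)*(2*R) = 4*R**2)
V(w) = -5
V(-90) + Z(-222) = -5 + 4*(-222)**2 = -5 + 4*49284 = -5 + 197136 = 197131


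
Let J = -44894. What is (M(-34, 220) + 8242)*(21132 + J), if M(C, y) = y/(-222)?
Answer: -21736337024/111 ≈ -1.9582e+8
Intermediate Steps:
M(C, y) = -y/222 (M(C, y) = y*(-1/222) = -y/222)
(M(-34, 220) + 8242)*(21132 + J) = (-1/222*220 + 8242)*(21132 - 44894) = (-110/111 + 8242)*(-23762) = (914752/111)*(-23762) = -21736337024/111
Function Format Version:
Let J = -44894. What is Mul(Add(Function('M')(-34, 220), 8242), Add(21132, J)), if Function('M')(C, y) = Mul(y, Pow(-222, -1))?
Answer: Rational(-21736337024, 111) ≈ -1.9582e+8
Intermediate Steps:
Function('M')(C, y) = Mul(Rational(-1, 222), y) (Function('M')(C, y) = Mul(y, Rational(-1, 222)) = Mul(Rational(-1, 222), y))
Mul(Add(Function('M')(-34, 220), 8242), Add(21132, J)) = Mul(Add(Mul(Rational(-1, 222), 220), 8242), Add(21132, -44894)) = Mul(Add(Rational(-110, 111), 8242), -23762) = Mul(Rational(914752, 111), -23762) = Rational(-21736337024, 111)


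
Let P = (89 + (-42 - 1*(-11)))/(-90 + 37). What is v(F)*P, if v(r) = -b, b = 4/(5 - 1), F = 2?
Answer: 58/53 ≈ 1.0943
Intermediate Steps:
b = 1 (b = 4/4 = 4*(1/4) = 1)
v(r) = -1 (v(r) = -1*1 = -1)
P = -58/53 (P = (89 + (-42 + 11))/(-53) = (89 - 31)*(-1/53) = 58*(-1/53) = -58/53 ≈ -1.0943)
v(F)*P = -1*(-58/53) = 58/53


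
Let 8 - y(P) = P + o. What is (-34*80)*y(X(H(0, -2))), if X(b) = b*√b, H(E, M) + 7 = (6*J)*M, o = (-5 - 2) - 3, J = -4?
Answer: -48960 + 111520*√41 ≈ 6.6512e+5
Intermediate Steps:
o = -10 (o = -7 - 3 = -10)
H(E, M) = -7 - 24*M (H(E, M) = -7 + (6*(-4))*M = -7 - 24*M)
X(b) = b^(3/2)
y(P) = 18 - P (y(P) = 8 - (P - 10) = 8 - (-10 + P) = 8 + (10 - P) = 18 - P)
(-34*80)*y(X(H(0, -2))) = (-34*80)*(18 - (-7 - 24*(-2))^(3/2)) = -2720*(18 - (-7 + 48)^(3/2)) = -2720*(18 - 41^(3/2)) = -2720*(18 - 41*√41) = -48960 + 111520*√41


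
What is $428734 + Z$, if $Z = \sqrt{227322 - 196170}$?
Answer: $428734 + 4 \sqrt{1947} \approx 4.2891 \cdot 10^{5}$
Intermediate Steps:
$Z = 4 \sqrt{1947}$ ($Z = \sqrt{31152} = 4 \sqrt{1947} \approx 176.5$)
$428734 + Z = 428734 + 4 \sqrt{1947}$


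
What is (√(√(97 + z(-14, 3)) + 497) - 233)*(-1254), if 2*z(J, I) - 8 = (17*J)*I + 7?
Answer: 292182 - 627*√(1988 + 2*I*√1010) ≈ 2.6422e+5 - 446.85*I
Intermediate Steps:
z(J, I) = 15/2 + 17*I*J/2 (z(J, I) = 4 + ((17*J)*I + 7)/2 = 4 + (17*I*J + 7)/2 = 4 + (7 + 17*I*J)/2 = 4 + (7/2 + 17*I*J/2) = 15/2 + 17*I*J/2)
(√(√(97 + z(-14, 3)) + 497) - 233)*(-1254) = (√(√(97 + (15/2 + (17/2)*3*(-14))) + 497) - 233)*(-1254) = (√(√(97 + (15/2 - 357)) + 497) - 233)*(-1254) = (√(√(97 - 699/2) + 497) - 233)*(-1254) = (√(√(-505/2) + 497) - 233)*(-1254) = (√(I*√1010/2 + 497) - 233)*(-1254) = (√(497 + I*√1010/2) - 233)*(-1254) = (-233 + √(497 + I*√1010/2))*(-1254) = 292182 - 1254*√(497 + I*√1010/2)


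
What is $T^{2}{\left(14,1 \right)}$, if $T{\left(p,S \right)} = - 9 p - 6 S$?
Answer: $17424$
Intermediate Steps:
$T^{2}{\left(14,1 \right)} = \left(\left(-9\right) 14 - 6\right)^{2} = \left(-126 - 6\right)^{2} = \left(-132\right)^{2} = 17424$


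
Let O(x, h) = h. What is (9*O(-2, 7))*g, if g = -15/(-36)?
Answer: 105/4 ≈ 26.250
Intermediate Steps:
g = 5/12 (g = -15*(-1/36) = 5/12 ≈ 0.41667)
(9*O(-2, 7))*g = (9*7)*(5/12) = 63*(5/12) = 105/4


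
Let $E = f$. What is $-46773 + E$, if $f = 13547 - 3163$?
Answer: $-36389$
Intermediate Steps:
$f = 10384$ ($f = 13547 - 3163 = 10384$)
$E = 10384$
$-46773 + E = -46773 + 10384 = -36389$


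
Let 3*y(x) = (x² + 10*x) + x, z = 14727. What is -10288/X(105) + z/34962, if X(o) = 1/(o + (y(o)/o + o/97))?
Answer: -5050272710425/3391314 ≈ -1.4892e+6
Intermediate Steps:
y(x) = x²/3 + 11*x/3 (y(x) = ((x² + 10*x) + x)/3 = (x² + 11*x)/3 = x²/3 + 11*x/3)
X(o) = 1/(11/3 + 391*o/291) (X(o) = 1/(o + ((o*(11 + o)/3)/o + o/97)) = 1/(o + ((11/3 + o/3) + o*(1/97))) = 1/(o + ((11/3 + o/3) + o/97)) = 1/(o + (11/3 + 100*o/291)) = 1/(11/3 + 391*o/291))
-10288/X(105) + z/34962 = -10288/(291/(1067 + 391*105)) + 14727/34962 = -10288/(291/(1067 + 41055)) + 14727*(1/34962) = -10288/(291/42122) + 4909/11654 = -10288/(291*(1/42122)) + 4909/11654 = -10288/291/42122 + 4909/11654 = -10288*42122/291 + 4909/11654 = -433351136/291 + 4909/11654 = -5050272710425/3391314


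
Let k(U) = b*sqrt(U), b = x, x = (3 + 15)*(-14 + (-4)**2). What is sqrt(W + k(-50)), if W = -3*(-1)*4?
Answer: 2*sqrt(3 + 45*I*sqrt(2)) ≈ 11.551 + 11.019*I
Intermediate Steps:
W = 12 (W = 3*4 = 12)
x = 36 (x = 18*(-14 + 16) = 18*2 = 36)
b = 36
k(U) = 36*sqrt(U)
sqrt(W + k(-50)) = sqrt(12 + 36*sqrt(-50)) = sqrt(12 + 36*(5*I*sqrt(2))) = sqrt(12 + 180*I*sqrt(2))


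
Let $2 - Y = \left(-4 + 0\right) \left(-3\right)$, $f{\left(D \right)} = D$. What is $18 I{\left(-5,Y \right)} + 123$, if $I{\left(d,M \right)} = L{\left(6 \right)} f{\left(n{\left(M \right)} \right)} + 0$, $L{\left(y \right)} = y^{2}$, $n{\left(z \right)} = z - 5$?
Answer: $-9597$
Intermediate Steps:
$n{\left(z \right)} = -5 + z$
$Y = -10$ ($Y = 2 - \left(-4 + 0\right) \left(-3\right) = 2 - \left(-4\right) \left(-3\right) = 2 - 12 = -10$)
$I{\left(d,M \right)} = -180 + 36 M$ ($I{\left(d,M \right)} = 6^{2} \left(-5 + M\right) + 0 = 36 \left(-5 + M\right) + 0 = \left(-180 + 36 M\right) + 0 = -180 + 36 M$)
$18 I{\left(-5,Y \right)} + 123 = 18 \left(-180 + 36 \left(-10\right)\right) + 123 = 18 \left(-180 - 360\right) + 123 = 18 \left(-540\right) + 123 = -9720 + 123 = -9597$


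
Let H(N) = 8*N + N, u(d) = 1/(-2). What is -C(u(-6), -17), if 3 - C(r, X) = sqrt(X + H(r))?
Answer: -3 + I*sqrt(86)/2 ≈ -3.0 + 4.6368*I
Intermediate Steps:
u(d) = -1/2
H(N) = 9*N
C(r, X) = 3 - sqrt(X + 9*r)
-C(u(-6), -17) = -(3 - sqrt(-17 + 9*(-1/2))) = -(3 - sqrt(-17 - 9/2)) = -(3 - sqrt(-43/2)) = -(3 - I*sqrt(86)/2) = -3 + I*sqrt(86)/2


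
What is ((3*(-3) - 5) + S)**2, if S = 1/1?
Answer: 169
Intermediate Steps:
S = 1
((3*(-3) - 5) + S)**2 = ((3*(-3) - 5) + 1)**2 = ((-9 - 5) + 1)**2 = (-14 + 1)**2 = (-13)**2 = 169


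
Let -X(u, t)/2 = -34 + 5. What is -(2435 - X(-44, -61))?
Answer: -2377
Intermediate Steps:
X(u, t) = 58 (X(u, t) = -2*(-34 + 5) = -2*(-29) = 58)
-(2435 - X(-44, -61)) = -(2435 - 1*58) = -(2435 - 58) = -1*2377 = -2377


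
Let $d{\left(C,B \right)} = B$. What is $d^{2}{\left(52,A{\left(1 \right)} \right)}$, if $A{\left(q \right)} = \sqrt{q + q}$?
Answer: $2$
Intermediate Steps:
$A{\left(q \right)} = \sqrt{2} \sqrt{q}$ ($A{\left(q \right)} = \sqrt{2 q} = \sqrt{2} \sqrt{q}$)
$d^{2}{\left(52,A{\left(1 \right)} \right)} = \left(\sqrt{2} \sqrt{1}\right)^{2} = \left(\sqrt{2} \cdot 1\right)^{2} = \left(\sqrt{2}\right)^{2} = 2$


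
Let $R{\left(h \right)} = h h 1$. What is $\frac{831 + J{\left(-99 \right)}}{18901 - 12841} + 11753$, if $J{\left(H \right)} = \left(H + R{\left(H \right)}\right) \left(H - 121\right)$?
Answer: $\frac{23029857}{2020} \approx 11401.0$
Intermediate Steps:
$R{\left(h \right)} = h^{2}$ ($R{\left(h \right)} = h^{2} \cdot 1 = h^{2}$)
$J{\left(H \right)} = \left(-121 + H\right) \left(H + H^{2}\right)$ ($J{\left(H \right)} = \left(H + H^{2}\right) \left(H - 121\right) = \left(H + H^{2}\right) \left(-121 + H\right) = \left(-121 + H\right) \left(H + H^{2}\right)$)
$\frac{831 + J{\left(-99 \right)}}{18901 - 12841} + 11753 = \frac{831 - 99 \left(-121 + \left(-99\right)^{2} - -11880\right)}{18901 - 12841} + 11753 = \frac{831 - 99 \left(-121 + 9801 + 11880\right)}{6060} + 11753 = \left(831 - 2134440\right) \frac{1}{6060} + 11753 = \left(-2133609\right) \frac{1}{6060} + 11753 = - \frac{711203}{2020} + 11753 = \frac{23029857}{2020}$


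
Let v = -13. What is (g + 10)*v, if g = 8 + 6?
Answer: -312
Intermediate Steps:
g = 14
(g + 10)*v = (14 + 10)*(-13) = 24*(-13) = -312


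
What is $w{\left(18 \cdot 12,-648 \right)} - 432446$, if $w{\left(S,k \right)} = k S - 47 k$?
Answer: $-541958$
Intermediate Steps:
$w{\left(S,k \right)} = - 47 k + S k$ ($w{\left(S,k \right)} = S k - 47 k = - 47 k + S k$)
$w{\left(18 \cdot 12,-648 \right)} - 432446 = - 648 \left(-47 + 18 \cdot 12\right) - 432446 = - 648 \left(-47 + 216\right) - 432446 = \left(-648\right) 169 - 432446 = -109512 - 432446 = -541958$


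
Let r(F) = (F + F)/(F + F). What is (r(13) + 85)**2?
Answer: 7396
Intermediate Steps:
r(F) = 1 (r(F) = (2*F)/((2*F)) = (2*F)*(1/(2*F)) = 1)
(r(13) + 85)**2 = (1 + 85)**2 = 86**2 = 7396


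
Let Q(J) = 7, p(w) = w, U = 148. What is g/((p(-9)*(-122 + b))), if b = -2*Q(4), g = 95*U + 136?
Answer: 1183/102 ≈ 11.598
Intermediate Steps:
g = 14196 (g = 95*148 + 136 = 14060 + 136 = 14196)
b = -14 (b = -2*7 = -14)
g/((p(-9)*(-122 + b))) = 14196/((-9*(-122 - 14))) = 14196/((-9*(-136))) = 14196/1224 = 14196*(1/1224) = 1183/102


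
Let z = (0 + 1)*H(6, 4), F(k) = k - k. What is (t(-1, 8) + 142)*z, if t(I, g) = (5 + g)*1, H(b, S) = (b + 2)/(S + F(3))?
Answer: 310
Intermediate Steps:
F(k) = 0
H(b, S) = (2 + b)/S (H(b, S) = (b + 2)/(S + 0) = (2 + b)/S)
z = 2 (z = (0 + 1)*((2 + 6)/4) = 1*((¼)*8) = 1*2 = 2)
t(I, g) = 5 + g
(t(-1, 8) + 142)*z = ((5 + 8) + 142)*2 = (13 + 142)*2 = 155*2 = 310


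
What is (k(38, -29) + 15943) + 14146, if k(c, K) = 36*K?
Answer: 29045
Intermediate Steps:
(k(38, -29) + 15943) + 14146 = (36*(-29) + 15943) + 14146 = (-1044 + 15943) + 14146 = 14899 + 14146 = 29045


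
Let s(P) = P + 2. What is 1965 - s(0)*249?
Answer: 1467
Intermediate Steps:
s(P) = 2 + P
1965 - s(0)*249 = 1965 - (2 + 0)*249 = 1965 - 2*249 = 1965 - 1*498 = 1965 - 498 = 1467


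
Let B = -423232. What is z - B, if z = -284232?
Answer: 139000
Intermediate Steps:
z - B = -284232 - 1*(-423232) = -284232 + 423232 = 139000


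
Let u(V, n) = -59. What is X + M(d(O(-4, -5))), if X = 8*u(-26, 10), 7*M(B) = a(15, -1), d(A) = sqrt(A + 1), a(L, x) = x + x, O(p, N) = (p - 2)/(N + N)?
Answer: -3306/7 ≈ -472.29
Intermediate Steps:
O(p, N) = (-2 + p)/(2*N) (O(p, N) = (-2 + p)/((2*N)) = (-2 + p)*(1/(2*N)) = (-2 + p)/(2*N))
a(L, x) = 2*x
d(A) = sqrt(1 + A)
M(B) = -2/7 (M(B) = (2*(-1))/7 = (1/7)*(-2) = -2/7)
X = -472 (X = 8*(-59) = -472)
X + M(d(O(-4, -5))) = -472 - 2/7 = -3306/7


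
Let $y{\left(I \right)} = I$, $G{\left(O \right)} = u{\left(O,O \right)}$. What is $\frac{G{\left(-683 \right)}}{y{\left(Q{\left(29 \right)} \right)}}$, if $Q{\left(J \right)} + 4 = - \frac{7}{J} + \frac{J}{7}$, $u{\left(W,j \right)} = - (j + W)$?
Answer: $- \frac{138649}{10} \approx -13865.0$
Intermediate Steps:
$u{\left(W,j \right)} = - W - j$ ($u{\left(W,j \right)} = - (W + j) = - W - j$)
$G{\left(O \right)} = - 2 O$ ($G{\left(O \right)} = - O - O = - 2 O$)
$Q{\left(J \right)} = -4 - \frac{7}{J} + \frac{J}{7}$ ($Q{\left(J \right)} = -4 + \left(- \frac{7}{J} + \frac{J}{7}\right) = -4 - \frac{7}{J} + \frac{J}{7}$)
$\frac{G{\left(-683 \right)}}{y{\left(Q{\left(29 \right)} \right)}} = \frac{\left(-2\right) \left(-683\right)}{-4 - \frac{7}{29} + \frac{1}{7} \cdot 29} = \frac{1366}{-4 - \frac{7}{29} + \frac{29}{7}} = \frac{1366}{- \frac{20}{203}} = 1366 \left(- \frac{203}{20}\right) = - \frac{138649}{10}$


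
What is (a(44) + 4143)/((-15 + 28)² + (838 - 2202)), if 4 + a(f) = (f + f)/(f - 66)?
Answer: -827/239 ≈ -3.4603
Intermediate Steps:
a(f) = -4 + 2*f/(-66 + f) (a(f) = -4 + (f + f)/(f - 66) = -4 + (2*f)/(-66 + f) = -4 + 2*f/(-66 + f))
(a(44) + 4143)/((-15 + 28)² + (838 - 2202)) = (2*(132 - 1*44)/(-66 + 44) + 4143)/((-15 + 28)² + (838 - 2202)) = (2*(132 - 44)/(-22) + 4143)/(13² - 1364) = (2*(-1/22)*88 + 4143)/(169 - 1364) = (-8 + 4143)/(-1195) = 4135*(-1/1195) = -827/239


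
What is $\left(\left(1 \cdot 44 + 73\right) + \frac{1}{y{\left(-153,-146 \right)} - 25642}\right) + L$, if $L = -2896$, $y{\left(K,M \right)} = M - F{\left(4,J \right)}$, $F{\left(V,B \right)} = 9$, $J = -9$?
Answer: $- \frac{71689864}{25797} \approx -2779.0$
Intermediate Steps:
$y{\left(K,M \right)} = -9 + M$ ($y{\left(K,M \right)} = M - 9 = -9 + M$)
$\left(\left(1 \cdot 44 + 73\right) + \frac{1}{y{\left(-153,-146 \right)} - 25642}\right) + L = \left(\left(1 \cdot 44 + 73\right) + \frac{1}{\left(-9 - 146\right) - 25642}\right) - 2896 = \left(\left(44 + 73\right) + \frac{1}{-155 - 25642}\right) - 2896 = \left(117 + \frac{1}{-25797}\right) - 2896 = \left(117 - \frac{1}{25797}\right) - 2896 = \frac{3018248}{25797} - 2896 = - \frac{71689864}{25797}$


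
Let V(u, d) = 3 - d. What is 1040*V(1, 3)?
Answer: 0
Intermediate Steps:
1040*V(1, 3) = 1040*(3 - 1*3) = 1040*(3 - 3) = 1040*0 = 0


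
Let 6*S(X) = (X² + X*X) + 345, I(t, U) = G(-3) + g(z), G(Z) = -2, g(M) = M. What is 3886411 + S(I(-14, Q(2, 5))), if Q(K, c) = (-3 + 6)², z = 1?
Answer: 23318813/6 ≈ 3.8865e+6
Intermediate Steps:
Q(K, c) = 9 (Q(K, c) = 3² = 9)
I(t, U) = -1 (I(t, U) = -2 + 1 = -1)
S(X) = 115/2 + X²/3 (S(X) = ((X² + X*X) + 345)/6 = ((X² + X²) + 345)/6 = (2*X² + 345)/6 = (345 + 2*X²)/6 = 115/2 + X²/3)
3886411 + S(I(-14, Q(2, 5))) = 3886411 + (115/2 + (⅓)*(-1)²) = 3886411 + (115/2 + (⅓)*1) = 3886411 + (115/2 + ⅓) = 3886411 + 347/6 = 23318813/6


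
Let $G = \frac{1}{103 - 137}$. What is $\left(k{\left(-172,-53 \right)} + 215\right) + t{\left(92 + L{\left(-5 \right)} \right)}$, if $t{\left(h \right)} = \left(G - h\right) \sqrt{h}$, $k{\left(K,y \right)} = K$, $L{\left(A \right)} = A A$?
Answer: $43 - \frac{11937 \sqrt{13}}{34} \approx -1222.9$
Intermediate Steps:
$L{\left(A \right)} = A^{2}$
$G = - \frac{1}{34}$ ($G = \frac{1}{-34} = - \frac{1}{34} \approx -0.029412$)
$t{\left(h \right)} = \sqrt{h} \left(- \frac{1}{34} - h\right)$ ($t{\left(h \right)} = \left(- \frac{1}{34} - h\right) \sqrt{h} = \sqrt{h} \left(- \frac{1}{34} - h\right)$)
$\left(k{\left(-172,-53 \right)} + 215\right) + t{\left(92 + L{\left(-5 \right)} \right)} = \left(-172 + 215\right) + \sqrt{92 + \left(-5\right)^{2}} \left(- \frac{1}{34} - \left(92 + \left(-5\right)^{2}\right)\right) = 43 + \sqrt{92 + 25} \left(- \frac{1}{34} - \left(92 + 25\right)\right) = 43 + \sqrt{117} \left(- \frac{1}{34} - 117\right) = 43 + 3 \sqrt{13} \left(- \frac{1}{34} - 117\right) = 43 + 3 \sqrt{13} \left(- \frac{3979}{34}\right) = 43 - \frac{11937 \sqrt{13}}{34}$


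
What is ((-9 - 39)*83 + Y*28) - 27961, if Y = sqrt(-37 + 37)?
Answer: -31945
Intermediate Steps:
Y = 0 (Y = sqrt(0) = 0)
((-9 - 39)*83 + Y*28) - 27961 = ((-9 - 39)*83 + 0*28) - 27961 = (-48*83 + 0) - 27961 = (-3984 + 0) - 27961 = -3984 - 27961 = -31945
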